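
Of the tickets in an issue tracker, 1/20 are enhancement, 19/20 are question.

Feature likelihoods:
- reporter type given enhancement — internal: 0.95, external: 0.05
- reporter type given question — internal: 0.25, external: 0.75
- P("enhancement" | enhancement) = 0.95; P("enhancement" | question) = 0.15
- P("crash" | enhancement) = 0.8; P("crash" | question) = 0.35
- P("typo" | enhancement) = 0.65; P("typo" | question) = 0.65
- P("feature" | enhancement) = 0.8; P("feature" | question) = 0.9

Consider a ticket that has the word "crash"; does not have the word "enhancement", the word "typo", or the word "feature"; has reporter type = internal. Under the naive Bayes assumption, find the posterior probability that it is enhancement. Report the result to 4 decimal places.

0.0510

enhancement: 0.05 × 0.95 × (1−0.95) × 0.8 × (1−0.65) × (1−0.8) = 0.000133
question: 0.95 × 0.25 × (1−0.15) × 0.35 × (1−0.65) × (1−0.9) = 0.00247296875
P(enhancement | x) = 0.000133 / 0.00260596875 ≈ 0.0510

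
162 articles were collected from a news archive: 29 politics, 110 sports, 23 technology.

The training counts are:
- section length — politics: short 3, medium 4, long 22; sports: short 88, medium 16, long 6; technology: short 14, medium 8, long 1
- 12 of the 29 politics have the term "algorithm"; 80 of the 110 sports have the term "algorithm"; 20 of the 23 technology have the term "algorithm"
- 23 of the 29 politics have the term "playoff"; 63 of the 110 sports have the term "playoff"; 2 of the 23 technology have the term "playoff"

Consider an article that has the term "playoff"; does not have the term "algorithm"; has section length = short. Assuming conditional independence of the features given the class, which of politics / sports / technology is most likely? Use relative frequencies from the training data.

sports

politics: (29/162) × (3/29) × (17/29) × (23/29) ≈ 0.00860968
sports: (110/162) × (88/110) × (30/110) × (63/110) ≈ 0.0848485
technology: (23/162) × (14/23) × (3/23) × (2/23) ≈ 0.000980186
Highest score → sports.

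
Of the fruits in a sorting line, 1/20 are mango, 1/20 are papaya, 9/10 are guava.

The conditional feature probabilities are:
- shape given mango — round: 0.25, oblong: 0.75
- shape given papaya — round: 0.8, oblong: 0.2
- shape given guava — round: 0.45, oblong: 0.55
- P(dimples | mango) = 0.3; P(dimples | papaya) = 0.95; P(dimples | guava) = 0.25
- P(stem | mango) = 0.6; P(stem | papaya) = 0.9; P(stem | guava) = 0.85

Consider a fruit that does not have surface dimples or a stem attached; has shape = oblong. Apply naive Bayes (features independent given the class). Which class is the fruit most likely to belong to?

guava

mango: 0.05 × 0.75 × (1−0.3) × (1−0.6) = 0.0105
papaya: 0.05 × 0.2 × (1−0.95) × (1−0.9) = 0.00005
guava: 0.9 × 0.55 × (1−0.25) × (1−0.85) = 0.0556875
Highest score → guava.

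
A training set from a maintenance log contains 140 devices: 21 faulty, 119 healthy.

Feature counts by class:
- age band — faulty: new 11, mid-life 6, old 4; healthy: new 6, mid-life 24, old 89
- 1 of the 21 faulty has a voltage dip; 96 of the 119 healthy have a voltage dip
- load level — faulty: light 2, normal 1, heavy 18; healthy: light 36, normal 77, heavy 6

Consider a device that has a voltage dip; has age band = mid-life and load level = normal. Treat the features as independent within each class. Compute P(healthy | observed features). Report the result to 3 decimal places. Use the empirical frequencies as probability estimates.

faulty: (21/140) × (6/21) × (1/21) × (1/21) ≈ 0.0000971817
healthy: (119/140) × (24/119) × (96/119) × (77/119) ≈ 0.0894852
P(healthy | x) = 0.0894852 / 0.0895823817 ≈ 0.999

0.999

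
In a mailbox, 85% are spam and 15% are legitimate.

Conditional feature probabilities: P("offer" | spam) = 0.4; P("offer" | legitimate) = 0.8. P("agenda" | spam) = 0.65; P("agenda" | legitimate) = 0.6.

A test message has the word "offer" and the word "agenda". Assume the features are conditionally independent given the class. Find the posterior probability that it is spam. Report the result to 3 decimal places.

spam: 0.85 × 0.4 × 0.65 = 0.221
legitimate: 0.15 × 0.8 × 0.6 = 0.072
P(spam | x) = 0.221 / 0.293 ≈ 0.754

0.754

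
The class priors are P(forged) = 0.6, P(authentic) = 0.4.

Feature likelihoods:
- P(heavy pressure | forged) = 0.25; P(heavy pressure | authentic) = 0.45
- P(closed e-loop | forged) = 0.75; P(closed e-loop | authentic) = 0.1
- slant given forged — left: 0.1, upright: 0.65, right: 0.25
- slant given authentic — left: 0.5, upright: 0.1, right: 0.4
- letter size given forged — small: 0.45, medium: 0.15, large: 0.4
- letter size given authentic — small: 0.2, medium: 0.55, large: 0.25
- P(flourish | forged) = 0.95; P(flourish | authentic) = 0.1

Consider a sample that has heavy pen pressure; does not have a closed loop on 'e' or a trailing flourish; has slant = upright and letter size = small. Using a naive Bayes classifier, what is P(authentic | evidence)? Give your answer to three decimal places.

0.842

forged: 0.6 × 0.25 × (1−0.75) × 0.65 × 0.45 × (1−0.95) = 0.0005484375
authentic: 0.4 × 0.45 × (1−0.1) × 0.1 × 0.2 × (1−0.1) = 0.002916
P(authentic | x) = 0.002916 / 0.0034644375 ≈ 0.842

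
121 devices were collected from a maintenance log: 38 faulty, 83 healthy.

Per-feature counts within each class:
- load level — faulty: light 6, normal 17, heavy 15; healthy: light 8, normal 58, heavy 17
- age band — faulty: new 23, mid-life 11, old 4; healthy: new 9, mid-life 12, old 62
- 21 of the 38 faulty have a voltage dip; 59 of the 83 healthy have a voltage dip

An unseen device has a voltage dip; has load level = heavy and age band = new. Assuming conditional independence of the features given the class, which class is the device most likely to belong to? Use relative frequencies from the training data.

faulty

faulty: (38/121) × (15/38) × (23/38) × (21/38) ≈ 0.0414654
healthy: (83/121) × (17/83) × (9/83) × (59/83) ≈ 0.0108293
Highest score → faulty.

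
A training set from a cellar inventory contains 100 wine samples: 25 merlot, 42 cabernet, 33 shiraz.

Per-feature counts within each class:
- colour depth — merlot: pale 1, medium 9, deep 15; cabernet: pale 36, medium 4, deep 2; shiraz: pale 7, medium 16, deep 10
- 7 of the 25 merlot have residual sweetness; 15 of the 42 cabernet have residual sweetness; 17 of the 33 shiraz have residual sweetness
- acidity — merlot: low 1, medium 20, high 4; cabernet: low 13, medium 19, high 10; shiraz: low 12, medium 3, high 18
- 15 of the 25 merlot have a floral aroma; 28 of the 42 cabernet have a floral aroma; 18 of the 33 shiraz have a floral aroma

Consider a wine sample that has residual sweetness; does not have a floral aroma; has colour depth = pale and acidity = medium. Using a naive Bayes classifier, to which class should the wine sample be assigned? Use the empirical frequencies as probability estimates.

merlot: (25/100) × (1/25) × (7/25) × (20/25) × (10/25) = 0.000896
cabernet: (42/100) × (36/42) × (15/42) × (19/42) × (14/42) ≈ 0.0193878
shiraz: (33/100) × (7/33) × (17/33) × (3/33) × (15/33) ≈ 0.00149011
Highest score → cabernet.

cabernet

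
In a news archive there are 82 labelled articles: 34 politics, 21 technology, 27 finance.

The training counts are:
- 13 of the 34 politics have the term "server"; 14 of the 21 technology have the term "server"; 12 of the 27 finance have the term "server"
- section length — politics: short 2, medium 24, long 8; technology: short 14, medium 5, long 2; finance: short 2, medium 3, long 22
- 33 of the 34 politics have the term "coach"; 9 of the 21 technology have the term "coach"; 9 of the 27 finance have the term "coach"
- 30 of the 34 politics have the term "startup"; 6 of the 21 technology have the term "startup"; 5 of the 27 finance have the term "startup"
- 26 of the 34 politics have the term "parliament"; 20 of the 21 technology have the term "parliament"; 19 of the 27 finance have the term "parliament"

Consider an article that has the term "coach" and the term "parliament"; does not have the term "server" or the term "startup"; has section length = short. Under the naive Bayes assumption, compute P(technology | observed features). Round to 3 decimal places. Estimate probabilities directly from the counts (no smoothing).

politics: (34/82) × (21/34) × (2/34) × (33/34) × (4/34) × (26/34) ≈ 0.00131543
technology: (21/82) × (7/21) × (14/21) × (9/21) × (15/21) × (20/21) ≈ 0.016592
finance: (27/82) × (15/27) × (2/27) × (9/27) × (22/27) × (19/27) ≈ 0.00258983
P(technology | x) = 0.016592 / 0.02049726 ≈ 0.809

0.809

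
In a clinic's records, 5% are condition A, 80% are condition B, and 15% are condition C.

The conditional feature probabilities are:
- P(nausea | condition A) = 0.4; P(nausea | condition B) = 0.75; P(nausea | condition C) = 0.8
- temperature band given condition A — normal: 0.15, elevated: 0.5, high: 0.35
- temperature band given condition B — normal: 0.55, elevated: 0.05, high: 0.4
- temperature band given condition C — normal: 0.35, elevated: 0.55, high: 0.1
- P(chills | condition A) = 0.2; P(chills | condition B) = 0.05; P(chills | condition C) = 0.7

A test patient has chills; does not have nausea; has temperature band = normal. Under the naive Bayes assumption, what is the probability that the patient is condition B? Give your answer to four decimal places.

0.4000

condition A: 0.05 × (1−0.4) × 0.15 × 0.2 = 0.0009
condition B: 0.8 × (1−0.75) × 0.55 × 0.05 = 0.0055
condition C: 0.15 × (1−0.8) × 0.35 × 0.7 = 0.00735
P(condition B | x) = 0.0055 / 0.01375 ≈ 0.4000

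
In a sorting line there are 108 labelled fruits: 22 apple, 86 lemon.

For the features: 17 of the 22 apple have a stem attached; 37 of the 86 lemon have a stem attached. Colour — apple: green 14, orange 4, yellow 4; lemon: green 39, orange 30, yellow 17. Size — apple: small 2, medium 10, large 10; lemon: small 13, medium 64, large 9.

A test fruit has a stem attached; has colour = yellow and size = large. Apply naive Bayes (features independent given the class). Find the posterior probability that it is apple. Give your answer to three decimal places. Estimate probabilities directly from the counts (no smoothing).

0.647

apple: (22/108) × (17/22) × (4/22) × (10/22) ≈ 0.0130089
lemon: (86/108) × (37/86) × (17/86) × (9/86) ≈ 0.00708716
P(apple | x) = 0.0130089 / 0.02009606 ≈ 0.647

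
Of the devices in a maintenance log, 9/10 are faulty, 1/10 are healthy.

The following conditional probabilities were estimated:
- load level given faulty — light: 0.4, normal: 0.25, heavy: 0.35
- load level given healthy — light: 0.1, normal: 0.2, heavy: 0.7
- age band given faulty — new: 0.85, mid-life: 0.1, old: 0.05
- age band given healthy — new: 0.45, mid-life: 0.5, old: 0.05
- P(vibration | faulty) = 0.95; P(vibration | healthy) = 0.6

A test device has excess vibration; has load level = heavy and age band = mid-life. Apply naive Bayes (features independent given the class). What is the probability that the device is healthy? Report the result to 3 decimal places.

faulty: 0.9 × 0.35 × 0.1 × 0.95 = 0.029925
healthy: 0.1 × 0.7 × 0.5 × 0.6 = 0.021
P(healthy | x) = 0.021 / 0.050925 ≈ 0.412

0.412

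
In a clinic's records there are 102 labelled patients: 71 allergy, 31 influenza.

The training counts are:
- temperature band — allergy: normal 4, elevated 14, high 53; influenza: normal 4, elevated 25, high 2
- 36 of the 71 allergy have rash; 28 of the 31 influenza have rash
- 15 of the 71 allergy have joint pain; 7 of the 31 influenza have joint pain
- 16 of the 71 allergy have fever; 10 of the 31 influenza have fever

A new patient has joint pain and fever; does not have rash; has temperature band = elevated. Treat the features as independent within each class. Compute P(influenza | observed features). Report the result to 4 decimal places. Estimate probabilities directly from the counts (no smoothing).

0.3491

allergy: (71/102) × (14/71) × (35/71) × (15/71) × (16/71) ≈ 0.00322131
influenza: (31/102) × (25/31) × (3/31) × (7/31) × (10/31) ≈ 0.00172772
P(influenza | x) = 0.00172772 / 0.00494903 ≈ 0.3491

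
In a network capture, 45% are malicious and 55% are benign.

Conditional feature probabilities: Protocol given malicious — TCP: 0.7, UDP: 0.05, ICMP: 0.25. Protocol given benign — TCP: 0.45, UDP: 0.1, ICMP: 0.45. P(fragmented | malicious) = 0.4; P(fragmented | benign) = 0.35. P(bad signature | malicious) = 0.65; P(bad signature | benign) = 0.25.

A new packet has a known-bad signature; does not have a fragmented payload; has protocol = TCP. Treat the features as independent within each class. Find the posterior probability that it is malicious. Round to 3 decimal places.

malicious: 0.45 × 0.7 × (1−0.4) × 0.65 = 0.12285
benign: 0.55 × 0.45 × (1−0.35) × 0.25 = 0.04021875
P(malicious | x) = 0.12285 / 0.16306875 ≈ 0.753

0.753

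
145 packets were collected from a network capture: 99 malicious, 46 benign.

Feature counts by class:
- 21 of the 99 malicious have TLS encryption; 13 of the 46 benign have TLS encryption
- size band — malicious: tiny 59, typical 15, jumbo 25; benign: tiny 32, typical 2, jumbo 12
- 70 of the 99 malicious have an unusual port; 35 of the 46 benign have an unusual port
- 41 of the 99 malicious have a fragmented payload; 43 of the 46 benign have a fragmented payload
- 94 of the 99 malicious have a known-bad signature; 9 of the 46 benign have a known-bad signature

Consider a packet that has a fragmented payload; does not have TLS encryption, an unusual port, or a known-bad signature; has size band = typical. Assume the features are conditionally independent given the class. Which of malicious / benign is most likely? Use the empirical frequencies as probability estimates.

malicious: (99/145) × (78/99) × (15/99) × (29/99) × (41/99) × (5/99) ≈ 0.000499377
benign: (46/145) × (33/46) × (2/46) × (11/46) × (43/46) × (37/46) ≈ 0.00177913
Highest score → benign.

benign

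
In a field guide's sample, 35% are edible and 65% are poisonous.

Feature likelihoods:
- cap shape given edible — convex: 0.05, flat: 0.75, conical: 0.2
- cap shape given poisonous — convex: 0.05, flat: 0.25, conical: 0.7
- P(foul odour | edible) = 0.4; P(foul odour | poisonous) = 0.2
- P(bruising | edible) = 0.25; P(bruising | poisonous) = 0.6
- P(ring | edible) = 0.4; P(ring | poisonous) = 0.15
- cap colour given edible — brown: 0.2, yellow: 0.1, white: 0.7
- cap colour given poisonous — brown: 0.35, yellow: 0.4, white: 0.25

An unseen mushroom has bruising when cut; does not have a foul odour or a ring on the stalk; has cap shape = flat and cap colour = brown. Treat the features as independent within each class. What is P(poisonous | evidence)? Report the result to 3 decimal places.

0.831

edible: 0.35 × 0.75 × (1−0.4) × 0.25 × (1−0.4) × 0.2 = 0.004725
poisonous: 0.65 × 0.25 × (1−0.2) × 0.6 × (1−0.15) × 0.35 = 0.023205
P(poisonous | x) = 0.023205 / 0.02793 ≈ 0.831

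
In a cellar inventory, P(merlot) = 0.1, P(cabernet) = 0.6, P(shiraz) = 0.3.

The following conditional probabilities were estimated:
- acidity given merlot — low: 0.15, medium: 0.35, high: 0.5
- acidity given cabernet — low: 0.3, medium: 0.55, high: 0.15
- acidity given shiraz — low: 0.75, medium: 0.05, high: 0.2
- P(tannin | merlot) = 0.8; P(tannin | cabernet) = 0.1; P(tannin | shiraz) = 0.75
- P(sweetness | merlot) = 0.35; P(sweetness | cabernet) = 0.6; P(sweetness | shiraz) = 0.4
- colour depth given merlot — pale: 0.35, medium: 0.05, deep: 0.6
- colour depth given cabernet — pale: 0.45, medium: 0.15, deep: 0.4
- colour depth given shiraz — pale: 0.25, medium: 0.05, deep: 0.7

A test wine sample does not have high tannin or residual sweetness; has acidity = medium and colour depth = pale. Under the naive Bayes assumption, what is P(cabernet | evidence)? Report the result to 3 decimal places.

0.961

merlot: 0.1 × 0.35 × (1−0.8) × (1−0.35) × 0.35 = 0.0015925
cabernet: 0.6 × 0.55 × (1−0.1) × (1−0.6) × 0.45 = 0.05346
shiraz: 0.3 × 0.05 × (1−0.75) × (1−0.4) × 0.25 = 0.0005625
P(cabernet | x) = 0.05346 / 0.055615 ≈ 0.961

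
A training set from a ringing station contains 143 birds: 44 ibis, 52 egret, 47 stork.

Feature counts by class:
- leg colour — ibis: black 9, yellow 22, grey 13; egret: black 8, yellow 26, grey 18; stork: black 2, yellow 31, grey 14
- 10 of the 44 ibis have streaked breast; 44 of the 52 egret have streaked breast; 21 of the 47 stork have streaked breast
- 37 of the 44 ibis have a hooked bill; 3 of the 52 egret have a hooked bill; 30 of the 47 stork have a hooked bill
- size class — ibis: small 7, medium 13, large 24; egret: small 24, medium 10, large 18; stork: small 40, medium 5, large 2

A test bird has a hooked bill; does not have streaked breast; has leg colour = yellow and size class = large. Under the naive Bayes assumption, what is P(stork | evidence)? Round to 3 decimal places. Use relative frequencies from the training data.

0.056

ibis: (44/143) × (22/44) × (34/44) × (37/44) × (24/44) ≈ 0.0545281
egret: (52/143) × (26/52) × (8/52) × (3/52) × (18/52) ≈ 0.000558613
stork: (47/143) × (31/47) × (26/47) × (30/47) × (2/47) ≈ 0.00325729
P(stork | x) = 0.00325729 / 0.058344003 ≈ 0.056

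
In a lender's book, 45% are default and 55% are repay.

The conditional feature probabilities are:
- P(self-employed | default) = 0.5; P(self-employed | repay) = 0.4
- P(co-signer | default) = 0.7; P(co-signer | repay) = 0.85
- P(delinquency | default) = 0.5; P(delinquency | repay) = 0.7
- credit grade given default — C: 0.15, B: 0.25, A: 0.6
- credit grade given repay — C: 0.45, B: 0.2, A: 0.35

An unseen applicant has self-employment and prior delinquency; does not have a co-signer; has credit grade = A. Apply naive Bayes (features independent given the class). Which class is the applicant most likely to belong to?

default

default: 0.45 × 0.5 × (1−0.7) × 0.5 × 0.6 = 0.02025
repay: 0.55 × 0.4 × (1−0.85) × 0.7 × 0.35 = 0.008085
Highest score → default.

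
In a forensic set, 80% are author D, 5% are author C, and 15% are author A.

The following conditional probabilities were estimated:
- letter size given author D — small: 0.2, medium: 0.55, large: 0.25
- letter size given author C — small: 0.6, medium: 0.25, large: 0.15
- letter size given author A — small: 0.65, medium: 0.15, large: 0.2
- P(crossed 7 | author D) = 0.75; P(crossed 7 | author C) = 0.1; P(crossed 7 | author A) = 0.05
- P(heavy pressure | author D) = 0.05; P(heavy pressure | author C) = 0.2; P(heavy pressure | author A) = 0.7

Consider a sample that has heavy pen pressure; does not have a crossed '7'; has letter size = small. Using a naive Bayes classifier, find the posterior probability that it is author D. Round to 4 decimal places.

author D: 0.8 × 0.2 × (1−0.75) × 0.05 = 0.002
author C: 0.05 × 0.6 × (1−0.1) × 0.2 = 0.0054
author A: 0.15 × 0.65 × (1−0.05) × 0.7 = 0.0648375
P(author D | x) = 0.002 / 0.0722375 ≈ 0.0277

0.0277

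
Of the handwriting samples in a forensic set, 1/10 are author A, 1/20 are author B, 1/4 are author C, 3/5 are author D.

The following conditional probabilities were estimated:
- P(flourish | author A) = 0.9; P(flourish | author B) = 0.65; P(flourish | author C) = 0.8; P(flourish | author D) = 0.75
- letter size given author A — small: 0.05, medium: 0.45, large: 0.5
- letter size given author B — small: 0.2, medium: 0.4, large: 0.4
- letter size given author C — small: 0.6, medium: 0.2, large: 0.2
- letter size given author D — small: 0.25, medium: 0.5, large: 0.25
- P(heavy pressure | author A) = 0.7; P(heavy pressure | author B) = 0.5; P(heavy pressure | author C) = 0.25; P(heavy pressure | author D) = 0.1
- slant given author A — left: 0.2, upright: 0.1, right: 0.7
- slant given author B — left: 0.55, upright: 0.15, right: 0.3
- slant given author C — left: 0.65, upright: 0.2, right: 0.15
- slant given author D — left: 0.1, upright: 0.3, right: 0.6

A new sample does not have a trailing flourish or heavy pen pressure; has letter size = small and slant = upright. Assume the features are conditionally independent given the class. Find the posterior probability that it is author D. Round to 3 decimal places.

0.679

author A: 0.1 × (1−0.9) × 0.05 × (1−0.7) × 0.1 = 0.000015
author B: 0.05 × (1−0.65) × 0.2 × (1−0.5) × 0.15 = 0.0002625
author C: 0.25 × (1−0.8) × 0.6 × (1−0.25) × 0.2 = 0.0045
author D: 0.6 × (1−0.75) × 0.25 × (1−0.1) × 0.3 = 0.010125
P(author D | x) = 0.010125 / 0.0149025 ≈ 0.679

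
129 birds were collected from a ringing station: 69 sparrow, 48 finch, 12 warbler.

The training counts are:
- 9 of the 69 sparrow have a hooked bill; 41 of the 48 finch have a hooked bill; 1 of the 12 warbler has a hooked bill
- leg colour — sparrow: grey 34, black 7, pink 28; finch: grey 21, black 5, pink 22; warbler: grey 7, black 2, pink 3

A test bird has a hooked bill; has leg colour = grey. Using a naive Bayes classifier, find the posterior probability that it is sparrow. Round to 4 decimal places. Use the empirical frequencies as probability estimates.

sparrow: (69/129) × (9/69) × (34/69) ≈ 0.0343782
finch: (48/129) × (41/48) × (21/48) ≈ 0.13905
warbler: (12/129) × (1/12) × (7/12) ≈ 0.00452196
P(sparrow | x) = 0.0343782 / 0.17795016 ≈ 0.1932

0.1932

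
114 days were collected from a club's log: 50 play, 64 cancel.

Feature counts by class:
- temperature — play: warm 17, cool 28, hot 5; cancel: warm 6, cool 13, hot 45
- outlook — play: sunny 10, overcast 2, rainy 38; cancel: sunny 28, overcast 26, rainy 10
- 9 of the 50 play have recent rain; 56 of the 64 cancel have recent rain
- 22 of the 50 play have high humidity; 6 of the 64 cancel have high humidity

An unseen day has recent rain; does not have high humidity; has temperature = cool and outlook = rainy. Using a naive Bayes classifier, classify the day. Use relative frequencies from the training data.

play: (50/114) × (28/50) × (38/50) × (9/50) × (28/50) = 0.018816
cancel: (64/114) × (13/64) × (10/64) × (56/64) × (58/64) ≈ 0.0141291
Highest score → play.

play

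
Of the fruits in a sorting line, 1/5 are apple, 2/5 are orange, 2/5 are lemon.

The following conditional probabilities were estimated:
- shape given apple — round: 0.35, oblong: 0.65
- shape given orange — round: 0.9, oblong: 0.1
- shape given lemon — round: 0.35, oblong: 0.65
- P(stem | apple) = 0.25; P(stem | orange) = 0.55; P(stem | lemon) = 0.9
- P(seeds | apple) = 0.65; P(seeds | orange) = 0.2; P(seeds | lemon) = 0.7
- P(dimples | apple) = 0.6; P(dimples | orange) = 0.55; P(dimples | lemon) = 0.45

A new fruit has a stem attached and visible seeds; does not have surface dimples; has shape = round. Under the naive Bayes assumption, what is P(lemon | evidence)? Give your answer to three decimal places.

apple: 0.2 × 0.35 × 0.25 × 0.65 × (1−0.6) = 0.00455
orange: 0.4 × 0.9 × 0.55 × 0.2 × (1−0.55) = 0.01782
lemon: 0.4 × 0.35 × 0.9 × 0.7 × (1−0.45) = 0.04851
P(lemon | x) = 0.04851 / 0.07088 ≈ 0.684

0.684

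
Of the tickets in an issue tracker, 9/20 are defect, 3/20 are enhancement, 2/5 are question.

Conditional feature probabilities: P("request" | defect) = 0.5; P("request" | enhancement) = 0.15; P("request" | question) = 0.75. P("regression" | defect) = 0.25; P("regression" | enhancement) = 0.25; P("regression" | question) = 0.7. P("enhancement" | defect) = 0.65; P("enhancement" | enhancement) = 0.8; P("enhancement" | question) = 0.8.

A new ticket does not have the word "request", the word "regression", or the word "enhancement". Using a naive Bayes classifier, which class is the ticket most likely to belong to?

defect

defect: 0.45 × (1−0.5) × (1−0.25) × (1−0.65) = 0.0590625
enhancement: 0.15 × (1−0.15) × (1−0.25) × (1−0.8) = 0.019125
question: 0.4 × (1−0.75) × (1−0.7) × (1−0.8) = 0.006
Highest score → defect.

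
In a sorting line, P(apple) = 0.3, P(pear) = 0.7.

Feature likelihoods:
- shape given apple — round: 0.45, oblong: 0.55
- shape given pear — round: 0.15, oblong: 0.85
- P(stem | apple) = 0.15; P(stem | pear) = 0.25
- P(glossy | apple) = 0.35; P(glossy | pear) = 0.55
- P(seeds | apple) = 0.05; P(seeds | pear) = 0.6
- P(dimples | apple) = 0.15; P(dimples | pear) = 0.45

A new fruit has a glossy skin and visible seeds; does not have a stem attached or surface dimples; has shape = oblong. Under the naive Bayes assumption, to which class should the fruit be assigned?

apple: 0.3 × 0.55 × (1−0.15) × 0.35 × 0.05 × (1−0.15) = 0.00208621875
pear: 0.7 × 0.85 × (1−0.25) × 0.55 × 0.6 × (1−0.45) = 0.080994375
Highest score → pear.

pear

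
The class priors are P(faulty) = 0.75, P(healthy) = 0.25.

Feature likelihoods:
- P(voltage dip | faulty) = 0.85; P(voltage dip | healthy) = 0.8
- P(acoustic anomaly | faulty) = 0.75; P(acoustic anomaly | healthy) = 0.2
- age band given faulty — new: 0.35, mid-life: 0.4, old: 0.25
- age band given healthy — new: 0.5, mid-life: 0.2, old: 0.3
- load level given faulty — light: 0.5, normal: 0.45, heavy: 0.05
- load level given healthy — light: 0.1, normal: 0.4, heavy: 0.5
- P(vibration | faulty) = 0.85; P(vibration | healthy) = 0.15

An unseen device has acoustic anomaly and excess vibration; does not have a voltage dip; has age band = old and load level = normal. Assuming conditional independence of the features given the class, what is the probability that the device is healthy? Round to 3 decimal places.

0.022

faulty: 0.75 × (1−0.85) × 0.75 × 0.25 × 0.45 × 0.85 = 0.008068359375
healthy: 0.25 × (1−0.8) × 0.2 × 0.3 × 0.4 × 0.15 = 0.00018
P(healthy | x) = 0.00018 / 0.008248359375 ≈ 0.022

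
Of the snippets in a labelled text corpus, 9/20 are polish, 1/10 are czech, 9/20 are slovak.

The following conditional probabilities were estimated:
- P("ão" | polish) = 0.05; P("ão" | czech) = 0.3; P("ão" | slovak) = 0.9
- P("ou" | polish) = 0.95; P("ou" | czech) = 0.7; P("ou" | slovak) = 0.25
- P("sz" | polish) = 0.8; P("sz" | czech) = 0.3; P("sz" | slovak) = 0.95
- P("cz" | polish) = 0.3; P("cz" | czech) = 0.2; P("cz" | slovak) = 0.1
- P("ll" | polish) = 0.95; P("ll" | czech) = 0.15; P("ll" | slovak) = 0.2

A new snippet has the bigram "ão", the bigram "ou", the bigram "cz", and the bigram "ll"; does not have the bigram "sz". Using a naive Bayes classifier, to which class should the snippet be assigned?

polish: 0.45 × 0.05 × 0.95 × (1−0.8) × 0.3 × 0.95 = 0.001218375
czech: 0.1 × 0.3 × 0.7 × (1−0.3) × 0.2 × 0.15 = 0.000441
slovak: 0.45 × 0.9 × 0.25 × (1−0.95) × 0.1 × 0.2 = 0.00010125
Highest score → polish.

polish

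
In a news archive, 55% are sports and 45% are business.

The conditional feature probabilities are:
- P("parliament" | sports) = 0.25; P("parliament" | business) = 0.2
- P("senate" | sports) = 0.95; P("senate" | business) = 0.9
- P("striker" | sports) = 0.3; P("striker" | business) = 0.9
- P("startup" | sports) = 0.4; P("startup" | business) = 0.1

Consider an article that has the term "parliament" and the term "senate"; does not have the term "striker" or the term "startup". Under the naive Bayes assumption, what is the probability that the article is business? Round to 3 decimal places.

sports: 0.55 × 0.25 × 0.95 × (1−0.3) × (1−0.4) = 0.0548625
business: 0.45 × 0.2 × 0.9 × (1−0.9) × (1−0.1) = 0.00729
P(business | x) = 0.00729 / 0.0621525 ≈ 0.117

0.117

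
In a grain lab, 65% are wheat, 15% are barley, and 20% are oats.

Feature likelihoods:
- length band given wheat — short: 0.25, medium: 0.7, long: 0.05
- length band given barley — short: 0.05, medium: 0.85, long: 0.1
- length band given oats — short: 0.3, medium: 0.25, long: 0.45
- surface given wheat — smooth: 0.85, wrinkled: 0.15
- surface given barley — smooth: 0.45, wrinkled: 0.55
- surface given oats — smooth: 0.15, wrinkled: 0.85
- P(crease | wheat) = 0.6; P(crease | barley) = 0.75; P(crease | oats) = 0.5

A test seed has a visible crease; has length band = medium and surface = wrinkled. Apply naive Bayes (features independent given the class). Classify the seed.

barley

wheat: 0.65 × 0.7 × 0.15 × 0.6 = 0.04095
barley: 0.15 × 0.85 × 0.55 × 0.75 = 0.05259375
oats: 0.2 × 0.25 × 0.85 × 0.5 = 0.02125
Highest score → barley.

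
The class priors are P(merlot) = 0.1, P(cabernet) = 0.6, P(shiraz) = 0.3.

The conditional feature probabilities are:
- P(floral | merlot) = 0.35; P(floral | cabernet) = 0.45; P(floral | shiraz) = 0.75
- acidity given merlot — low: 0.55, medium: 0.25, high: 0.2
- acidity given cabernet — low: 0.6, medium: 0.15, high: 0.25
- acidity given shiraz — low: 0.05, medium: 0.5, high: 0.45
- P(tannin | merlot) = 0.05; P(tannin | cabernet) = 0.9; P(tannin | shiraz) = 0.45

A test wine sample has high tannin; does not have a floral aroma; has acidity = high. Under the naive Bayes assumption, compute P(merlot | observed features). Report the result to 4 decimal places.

0.0072

merlot: 0.1 × (1−0.35) × 0.2 × 0.05 = 0.00065
cabernet: 0.6 × (1−0.45) × 0.25 × 0.9 = 0.07425
shiraz: 0.3 × (1−0.75) × 0.45 × 0.45 = 0.0151875
P(merlot | x) = 0.00065 / 0.0900875 ≈ 0.0072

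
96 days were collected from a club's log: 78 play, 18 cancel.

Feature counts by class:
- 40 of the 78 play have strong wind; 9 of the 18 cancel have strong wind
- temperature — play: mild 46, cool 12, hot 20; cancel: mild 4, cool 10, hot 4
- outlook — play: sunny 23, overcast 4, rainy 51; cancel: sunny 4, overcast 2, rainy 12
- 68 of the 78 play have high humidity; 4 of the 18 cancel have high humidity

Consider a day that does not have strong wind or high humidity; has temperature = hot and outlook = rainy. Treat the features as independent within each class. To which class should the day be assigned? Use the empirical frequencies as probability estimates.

play: (78/96) × (38/78) × (20/78) × (51/78) × (10/78) ≈ 0.00850802
cancel: (18/96) × (9/18) × (4/18) × (12/18) × (14/18) ≈ 0.0108025
Highest score → cancel.

cancel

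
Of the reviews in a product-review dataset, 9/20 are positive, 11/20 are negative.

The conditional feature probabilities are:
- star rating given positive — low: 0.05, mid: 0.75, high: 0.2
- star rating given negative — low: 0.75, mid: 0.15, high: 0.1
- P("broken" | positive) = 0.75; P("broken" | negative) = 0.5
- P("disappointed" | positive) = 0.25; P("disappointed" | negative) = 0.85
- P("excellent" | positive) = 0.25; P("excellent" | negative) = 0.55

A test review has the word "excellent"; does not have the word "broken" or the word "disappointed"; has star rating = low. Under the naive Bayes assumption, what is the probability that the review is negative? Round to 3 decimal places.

positive: 0.45 × 0.05 × (1−0.75) × (1−0.25) × 0.25 = 0.0010546875
negative: 0.55 × 0.75 × (1−0.5) × (1−0.85) × 0.55 = 0.017015625
P(negative | x) = 0.017015625 / 0.0180703125 ≈ 0.942

0.942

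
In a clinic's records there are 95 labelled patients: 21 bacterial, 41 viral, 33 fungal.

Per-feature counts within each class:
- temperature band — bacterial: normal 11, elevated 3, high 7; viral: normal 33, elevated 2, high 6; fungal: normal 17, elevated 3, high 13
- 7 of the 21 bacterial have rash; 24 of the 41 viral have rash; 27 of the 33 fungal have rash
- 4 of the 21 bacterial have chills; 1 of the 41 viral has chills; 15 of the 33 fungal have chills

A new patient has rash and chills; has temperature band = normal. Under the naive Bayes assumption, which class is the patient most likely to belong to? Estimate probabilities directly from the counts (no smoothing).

bacterial: (21/95) × (11/21) × (7/21) × (4/21) ≈ 0.00735171
viral: (41/95) × (33/41) × (24/41) × (1/41) ≈ 0.00495945
fungal: (33/95) × (17/33) × (27/33) × (15/33) ≈ 0.0665507
Highest score → fungal.

fungal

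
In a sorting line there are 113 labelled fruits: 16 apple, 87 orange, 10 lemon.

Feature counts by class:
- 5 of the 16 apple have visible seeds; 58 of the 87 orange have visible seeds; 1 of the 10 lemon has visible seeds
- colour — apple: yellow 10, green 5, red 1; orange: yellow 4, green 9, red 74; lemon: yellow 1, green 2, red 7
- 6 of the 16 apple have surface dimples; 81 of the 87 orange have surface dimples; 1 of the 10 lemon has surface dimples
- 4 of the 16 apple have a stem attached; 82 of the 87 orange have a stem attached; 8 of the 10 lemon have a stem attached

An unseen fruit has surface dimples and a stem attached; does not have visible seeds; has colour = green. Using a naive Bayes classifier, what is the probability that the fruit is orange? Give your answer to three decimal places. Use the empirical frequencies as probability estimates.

apple: (16/113) × (11/16) × (5/16) × (6/16) × (4/16) ≈ 0.00285191
orange: (87/113) × (29/87) × (9/87) × (81/87) × (82/87) ≈ 0.0232972
lemon: (10/113) × (9/10) × (2/10) × (1/10) × (8/10) ≈ 0.00127434
P(orange | x) = 0.0232972 / 0.02742345 ≈ 0.850

0.850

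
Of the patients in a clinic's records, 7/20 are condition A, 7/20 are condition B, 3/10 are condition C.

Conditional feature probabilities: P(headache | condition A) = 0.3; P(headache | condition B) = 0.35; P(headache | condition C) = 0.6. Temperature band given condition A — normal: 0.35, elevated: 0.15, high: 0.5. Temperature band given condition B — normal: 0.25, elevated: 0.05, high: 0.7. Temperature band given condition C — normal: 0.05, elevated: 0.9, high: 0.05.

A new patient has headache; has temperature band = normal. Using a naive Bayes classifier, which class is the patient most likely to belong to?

condition A

condition A: 0.35 × 0.3 × 0.35 = 0.03675
condition B: 0.35 × 0.35 × 0.25 = 0.030625
condition C: 0.3 × 0.6 × 0.05 = 0.009
Highest score → condition A.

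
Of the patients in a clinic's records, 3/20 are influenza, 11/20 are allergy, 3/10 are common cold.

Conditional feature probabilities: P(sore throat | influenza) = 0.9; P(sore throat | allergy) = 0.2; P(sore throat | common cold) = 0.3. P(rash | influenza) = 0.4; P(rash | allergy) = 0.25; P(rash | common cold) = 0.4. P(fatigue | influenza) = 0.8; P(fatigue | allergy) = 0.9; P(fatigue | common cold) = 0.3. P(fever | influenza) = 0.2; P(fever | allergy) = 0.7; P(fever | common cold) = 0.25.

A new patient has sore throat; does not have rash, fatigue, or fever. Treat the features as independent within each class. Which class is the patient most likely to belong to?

common cold

influenza: 0.15 × 0.9 × (1−0.4) × (1−0.8) × (1−0.2) = 0.01296
allergy: 0.55 × 0.2 × (1−0.25) × (1−0.9) × (1−0.7) = 0.002475
common cold: 0.3 × 0.3 × (1−0.4) × (1−0.3) × (1−0.25) = 0.02835
Highest score → common cold.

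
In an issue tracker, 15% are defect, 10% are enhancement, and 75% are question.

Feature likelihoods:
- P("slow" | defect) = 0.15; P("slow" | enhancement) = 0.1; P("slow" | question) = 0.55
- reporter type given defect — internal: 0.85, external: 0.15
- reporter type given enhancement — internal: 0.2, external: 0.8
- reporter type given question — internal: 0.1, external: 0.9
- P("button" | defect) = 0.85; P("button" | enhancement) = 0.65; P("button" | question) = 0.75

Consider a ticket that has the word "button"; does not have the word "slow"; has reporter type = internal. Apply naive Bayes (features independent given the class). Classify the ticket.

defect: 0.15 × (1−0.15) × 0.85 × 0.85 = 0.09211875
enhancement: 0.1 × (1−0.1) × 0.2 × 0.65 = 0.0117
question: 0.75 × (1−0.55) × 0.1 × 0.75 = 0.0253125
Highest score → defect.

defect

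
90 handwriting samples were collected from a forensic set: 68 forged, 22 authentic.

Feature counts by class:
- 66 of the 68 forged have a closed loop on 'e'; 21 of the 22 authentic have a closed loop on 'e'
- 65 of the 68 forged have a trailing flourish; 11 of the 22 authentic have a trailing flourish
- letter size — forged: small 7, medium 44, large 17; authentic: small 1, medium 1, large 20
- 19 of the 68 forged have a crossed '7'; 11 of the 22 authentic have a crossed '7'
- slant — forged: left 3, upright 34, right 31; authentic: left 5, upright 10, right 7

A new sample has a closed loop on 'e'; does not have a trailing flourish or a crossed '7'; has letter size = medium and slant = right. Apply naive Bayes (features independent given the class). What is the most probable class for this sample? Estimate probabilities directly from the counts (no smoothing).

forged

forged: (68/90) × (66/68) × (3/68) × (44/68) × (49/68) × (31/68) ≈ 0.00687698
authentic: (22/90) × (21/22) × (11/22) × (1/22) × (11/22) × (7/22) ≈ 0.000843664
Highest score → forged.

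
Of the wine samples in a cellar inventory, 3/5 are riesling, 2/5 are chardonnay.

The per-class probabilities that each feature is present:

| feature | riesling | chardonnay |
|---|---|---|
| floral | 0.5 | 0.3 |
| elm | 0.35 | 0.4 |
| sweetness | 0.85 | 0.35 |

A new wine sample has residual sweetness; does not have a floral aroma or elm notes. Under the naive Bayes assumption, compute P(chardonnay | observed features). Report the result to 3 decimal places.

riesling: 0.6 × (1−0.5) × (1−0.35) × 0.85 = 0.16575
chardonnay: 0.4 × (1−0.3) × (1−0.4) × 0.35 = 0.0588
P(chardonnay | x) = 0.0588 / 0.22455 ≈ 0.262

0.262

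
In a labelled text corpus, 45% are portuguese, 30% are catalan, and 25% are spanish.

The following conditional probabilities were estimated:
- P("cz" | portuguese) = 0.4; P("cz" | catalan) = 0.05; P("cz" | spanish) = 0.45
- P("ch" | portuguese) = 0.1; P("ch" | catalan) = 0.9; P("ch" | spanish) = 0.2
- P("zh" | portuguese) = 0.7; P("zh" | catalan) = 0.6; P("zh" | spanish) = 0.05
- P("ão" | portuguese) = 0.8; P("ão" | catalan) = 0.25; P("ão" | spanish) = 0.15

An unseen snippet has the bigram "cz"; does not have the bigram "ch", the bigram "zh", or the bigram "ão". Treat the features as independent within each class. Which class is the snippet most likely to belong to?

spanish

portuguese: 0.45 × 0.4 × (1−0.1) × (1−0.7) × (1−0.8) = 0.00972
catalan: 0.3 × 0.05 × (1−0.9) × (1−0.6) × (1−0.25) = 0.00045
spanish: 0.25 × 0.45 × (1−0.2) × (1−0.05) × (1−0.15) = 0.072675
Highest score → spanish.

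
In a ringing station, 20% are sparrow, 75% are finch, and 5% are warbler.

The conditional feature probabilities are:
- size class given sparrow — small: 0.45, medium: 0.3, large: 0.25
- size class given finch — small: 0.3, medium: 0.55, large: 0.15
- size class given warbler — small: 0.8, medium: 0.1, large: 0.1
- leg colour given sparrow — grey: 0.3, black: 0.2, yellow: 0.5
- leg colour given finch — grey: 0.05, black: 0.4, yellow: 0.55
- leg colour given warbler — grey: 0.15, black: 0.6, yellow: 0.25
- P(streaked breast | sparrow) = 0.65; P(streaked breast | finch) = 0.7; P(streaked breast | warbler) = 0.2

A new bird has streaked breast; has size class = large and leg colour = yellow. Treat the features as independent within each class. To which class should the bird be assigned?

sparrow: 0.2 × 0.25 × 0.5 × 0.65 = 0.01625
finch: 0.75 × 0.15 × 0.55 × 0.7 = 0.0433125
warbler: 0.05 × 0.1 × 0.25 × 0.2 = 0.00025
Highest score → finch.

finch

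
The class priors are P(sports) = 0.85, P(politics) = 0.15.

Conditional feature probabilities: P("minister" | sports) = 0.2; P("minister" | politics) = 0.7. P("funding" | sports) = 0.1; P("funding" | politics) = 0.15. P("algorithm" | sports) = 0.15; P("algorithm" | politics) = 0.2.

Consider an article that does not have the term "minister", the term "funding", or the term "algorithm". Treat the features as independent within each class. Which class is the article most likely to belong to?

sports

sports: 0.85 × (1−0.2) × (1−0.1) × (1−0.15) = 0.5202
politics: 0.15 × (1−0.7) × (1−0.15) × (1−0.2) = 0.0306
Highest score → sports.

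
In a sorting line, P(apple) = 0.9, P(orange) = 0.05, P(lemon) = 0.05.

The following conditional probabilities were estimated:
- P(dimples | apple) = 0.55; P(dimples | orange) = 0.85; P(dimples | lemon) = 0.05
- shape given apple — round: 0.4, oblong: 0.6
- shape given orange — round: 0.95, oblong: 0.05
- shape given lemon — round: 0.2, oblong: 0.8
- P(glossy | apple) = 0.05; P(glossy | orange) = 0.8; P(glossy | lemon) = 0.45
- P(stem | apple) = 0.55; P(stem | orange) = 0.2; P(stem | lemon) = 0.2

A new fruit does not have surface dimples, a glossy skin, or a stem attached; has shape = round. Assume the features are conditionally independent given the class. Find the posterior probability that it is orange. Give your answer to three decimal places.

0.015

apple: 0.9 × (1−0.55) × 0.4 × (1−0.05) × (1−0.55) = 0.069255
orange: 0.05 × (1−0.85) × 0.95 × (1−0.8) × (1−0.2) = 0.00114
lemon: 0.05 × (1−0.05) × 0.2 × (1−0.45) × (1−0.2) = 0.00418
P(orange | x) = 0.00114 / 0.074575 ≈ 0.015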